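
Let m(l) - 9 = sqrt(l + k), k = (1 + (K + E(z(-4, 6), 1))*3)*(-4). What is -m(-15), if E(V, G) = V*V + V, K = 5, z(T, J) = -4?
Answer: -9 - I*sqrt(223) ≈ -9.0 - 14.933*I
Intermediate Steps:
E(V, G) = V + V**2 (E(V, G) = V**2 + V = V + V**2)
k = -208 (k = (1 + (5 - 4*(1 - 4))*3)*(-4) = (1 + (5 - 4*(-3))*3)*(-4) = (1 + (5 + 12)*3)*(-4) = (1 + 17*3)*(-4) = (1 + 51)*(-4) = 52*(-4) = -208)
m(l) = 9 + sqrt(-208 + l) (m(l) = 9 + sqrt(l - 208) = 9 + sqrt(-208 + l))
-m(-15) = -(9 + sqrt(-208 - 15)) = -(9 + sqrt(-223)) = -(9 + I*sqrt(223)) = -9 - I*sqrt(223)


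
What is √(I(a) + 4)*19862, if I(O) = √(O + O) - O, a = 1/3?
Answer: 19862*√(33 + 3*√6)/3 ≈ 42055.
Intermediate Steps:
a = ⅓ ≈ 0.33333
I(O) = -O + √2*√O (I(O) = √(2*O) - O = √2*√O - O = -O + √2*√O)
√(I(a) + 4)*19862 = √((-1*⅓ + √2*√(⅓)) + 4)*19862 = √((-⅓ + √2*(√3/3)) + 4)*19862 = √((-⅓ + √6/3) + 4)*19862 = √(11/3 + √6/3)*19862 = 19862*√(11/3 + √6/3)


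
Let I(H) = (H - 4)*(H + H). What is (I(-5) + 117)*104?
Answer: 21528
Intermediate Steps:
I(H) = 2*H*(-4 + H) (I(H) = (-4 + H)*(2*H) = 2*H*(-4 + H))
(I(-5) + 117)*104 = (2*(-5)*(-4 - 5) + 117)*104 = (2*(-5)*(-9) + 117)*104 = (90 + 117)*104 = 207*104 = 21528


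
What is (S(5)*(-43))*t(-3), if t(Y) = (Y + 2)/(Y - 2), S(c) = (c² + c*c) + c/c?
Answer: -2193/5 ≈ -438.60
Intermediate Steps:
S(c) = 1 + 2*c² (S(c) = (c² + c²) + 1 = 2*c² + 1 = 1 + 2*c²)
t(Y) = (2 + Y)/(-2 + Y)
(S(5)*(-43))*t(-3) = ((1 + 2*5²)*(-43))*((2 - 3)/(-2 - 3)) = ((1 + 2*25)*(-43))*(-1/(-5)) = ((1 + 50)*(-43))*(-⅕*(-1)) = (51*(-43))*(⅕) = -2193*⅕ = -2193/5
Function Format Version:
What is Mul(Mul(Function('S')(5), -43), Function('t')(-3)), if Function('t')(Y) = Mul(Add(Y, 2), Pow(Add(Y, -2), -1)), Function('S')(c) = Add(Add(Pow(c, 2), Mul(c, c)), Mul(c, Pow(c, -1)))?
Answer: Rational(-2193, 5) ≈ -438.60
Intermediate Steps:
Function('S')(c) = Add(1, Mul(2, Pow(c, 2))) (Function('S')(c) = Add(Add(Pow(c, 2), Pow(c, 2)), 1) = Add(Mul(2, Pow(c, 2)), 1) = Add(1, Mul(2, Pow(c, 2))))
Function('t')(Y) = Mul(Pow(Add(-2, Y), -1), Add(2, Y)) (Function('t')(Y) = Mul(Add(2, Y), Pow(Add(-2, Y), -1)) = Mul(Pow(Add(-2, Y), -1), Add(2, Y)))
Mul(Mul(Function('S')(5), -43), Function('t')(-3)) = Mul(Mul(Add(1, Mul(2, Pow(5, 2))), -43), Mul(Pow(Add(-2, -3), -1), Add(2, -3))) = Mul(Mul(Add(1, Mul(2, 25)), -43), Mul(Pow(-5, -1), -1)) = Mul(Mul(Add(1, 50), -43), Mul(Rational(-1, 5), -1)) = Mul(Mul(51, -43), Rational(1, 5)) = Mul(-2193, Rational(1, 5)) = Rational(-2193, 5)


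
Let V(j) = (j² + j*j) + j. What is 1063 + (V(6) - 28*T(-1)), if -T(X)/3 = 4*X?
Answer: 805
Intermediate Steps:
T(X) = -12*X
V(j) = j + 2*j² (V(j) = (j² + j²) + j = 2*j² + j = j + 2*j²)
1063 + (V(6) - 28*T(-1)) = 1063 + (6*(1 + 2*6) - (-336)*(-1)) = 1063 + (6*(1 + 12) - 28*12) = 1063 + (6*13 - 336) = 1063 + (78 - 336) = 1063 - 258 = 805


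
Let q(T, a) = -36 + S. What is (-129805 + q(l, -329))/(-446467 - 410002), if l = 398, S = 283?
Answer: 129558/856469 ≈ 0.15127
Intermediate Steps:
q(T, a) = 247 (q(T, a) = -36 + 283 = 247)
(-129805 + q(l, -329))/(-446467 - 410002) = (-129805 + 247)/(-446467 - 410002) = -129558/(-856469) = -129558*(-1/856469) = 129558/856469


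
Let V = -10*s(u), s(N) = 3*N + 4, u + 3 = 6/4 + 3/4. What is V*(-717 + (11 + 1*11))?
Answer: 24325/2 ≈ 12163.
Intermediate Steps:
u = -¾ (u = -3 + (6/4 + 3/4) = -3 + (6*(¼) + 3*(¼)) = -3 + (3/2 + ¾) = -3 + 9/4 = -¾ ≈ -0.75000)
s(N) = 4 + 3*N
V = -35/2 (V = -10*(4 + 3*(-¾)) = -10*(4 - 9/4) = -10*7/4 = -35/2 ≈ -17.500)
V*(-717 + (11 + 1*11)) = -35*(-717 + (11 + 1*11))/2 = -35*(-717 + (11 + 11))/2 = -35*(-717 + 22)/2 = -35/2*(-695) = 24325/2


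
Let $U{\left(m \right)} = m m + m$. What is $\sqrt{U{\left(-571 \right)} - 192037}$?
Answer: $\sqrt{133433} \approx 365.28$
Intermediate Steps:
$U{\left(m \right)} = m + m^{2}$ ($U{\left(m \right)} = m^{2} + m = m + m^{2}$)
$\sqrt{U{\left(-571 \right)} - 192037} = \sqrt{- 571 \left(1 - 571\right) - 192037} = \sqrt{\left(-571\right) \left(-570\right) - 192037} = \sqrt{325470 - 192037} = \sqrt{133433}$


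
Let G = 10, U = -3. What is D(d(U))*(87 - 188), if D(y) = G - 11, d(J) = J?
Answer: 101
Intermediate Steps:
D(y) = -1 (D(y) = 10 - 11 = -1)
D(d(U))*(87 - 188) = -(87 - 188) = -1*(-101) = 101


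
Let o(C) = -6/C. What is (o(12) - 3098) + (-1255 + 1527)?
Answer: -5653/2 ≈ -2826.5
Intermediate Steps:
(o(12) - 3098) + (-1255 + 1527) = (-6/12 - 3098) + (-1255 + 1527) = (-6*1/12 - 3098) + 272 = (-½ - 3098) + 272 = -6197/2 + 272 = -5653/2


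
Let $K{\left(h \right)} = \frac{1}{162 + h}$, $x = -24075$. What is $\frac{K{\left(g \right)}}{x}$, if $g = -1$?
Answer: $- \frac{1}{3876075} \approx -2.5799 \cdot 10^{-7}$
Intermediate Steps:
$\frac{K{\left(g \right)}}{x} = \frac{1}{\left(162 - 1\right) \left(-24075\right)} = \frac{1}{161} \left(- \frac{1}{24075}\right) = - \frac{1}{3876075}$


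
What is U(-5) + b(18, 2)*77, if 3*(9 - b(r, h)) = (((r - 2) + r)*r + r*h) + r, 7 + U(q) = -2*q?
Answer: -16398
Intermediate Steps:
U(q) = -7 - 2*q
b(r, h) = 9 - r/3 - h*r/3 - r*(-2 + 2*r)/3 (b(r, h) = 9 - ((((r - 2) + r)*r + r*h) + r)/3 = 9 - ((((-2 + r) + r)*r + h*r) + r)/3 = 9 - (((-2 + 2*r)*r + h*r) + r)/3 = 9 - ((r*(-2 + 2*r) + h*r) + r)/3 = 9 - ((h*r + r*(-2 + 2*r)) + r)/3 = 9 - (r + h*r + r*(-2 + 2*r))/3 = 9 + (-r/3 - h*r/3 - r*(-2 + 2*r)/3) = 9 - r/3 - h*r/3 - r*(-2 + 2*r)/3)
U(-5) + b(18, 2)*77 = (-7 - 2*(-5)) + (9 - ⅔*18² + (⅓)*18 - ⅓*2*18)*77 = (-7 + 10) + (9 - ⅔*324 + 6 - 12)*77 = 3 + (9 - 216 + 6 - 12)*77 = 3 - 213*77 = 3 - 16401 = -16398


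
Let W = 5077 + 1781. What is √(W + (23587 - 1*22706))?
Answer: √7739 ≈ 87.972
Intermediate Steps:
W = 6858
√(W + (23587 - 1*22706)) = √(6858 + (23587 - 1*22706)) = √(6858 + (23587 - 22706)) = √(6858 + 881) = √7739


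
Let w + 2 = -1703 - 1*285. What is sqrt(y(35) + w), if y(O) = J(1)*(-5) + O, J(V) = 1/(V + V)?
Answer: 3*I*sqrt(870)/2 ≈ 44.244*I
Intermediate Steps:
J(V) = 1/(2*V)
y(O) = -5/2 + O (y(O) = ((1/2)/1)*(-5) + O = ((1/2)*1)*(-5) + O = (1/2)*(-5) + O = -5/2 + O)
w = -1990 (w = -2 + (-1703 - 1*285) = -2 + (-1703 - 285) = -2 - 1988 = -1990)
sqrt(y(35) + w) = sqrt((-5/2 + 35) - 1990) = sqrt(65/2 - 1990) = sqrt(-3915/2) = 3*I*sqrt(870)/2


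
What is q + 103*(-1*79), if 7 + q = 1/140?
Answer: -1140159/140 ≈ -8144.0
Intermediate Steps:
q = -979/140 (q = -7 + 1/140 = -979/140 ≈ -6.9929)
q + 103*(-1*79) = -979/140 + 103*(-1*79) = -979/140 + 103*(-79) = -979/140 - 8137 = -1140159/140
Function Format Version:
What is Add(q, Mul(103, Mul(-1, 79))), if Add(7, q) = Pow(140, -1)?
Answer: Rational(-1140159, 140) ≈ -8144.0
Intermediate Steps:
q = Rational(-979, 140) (q = Add(-7, Pow(140, -1)) = Add(-7, Rational(1, 140)) = Rational(-979, 140) ≈ -6.9929)
Add(q, Mul(103, Mul(-1, 79))) = Add(Rational(-979, 140), Mul(103, Mul(-1, 79))) = Add(Rational(-979, 140), Mul(103, -79)) = Add(Rational(-979, 140), -8137) = Rational(-1140159, 140)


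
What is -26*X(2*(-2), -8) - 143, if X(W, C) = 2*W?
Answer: 65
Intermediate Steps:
-26*X(2*(-2), -8) - 143 = -52*2*(-2) - 143 = -52*(-4) - 143 = -26*(-8) - 143 = 208 - 143 = 65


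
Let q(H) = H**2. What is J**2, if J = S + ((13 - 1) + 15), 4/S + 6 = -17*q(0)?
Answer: 6241/9 ≈ 693.44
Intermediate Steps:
S = -2/3 (S = 4/(-6 - 17*0**2) = 4/(-6 - 17*0) = 4/(-6 + 0) = 4/(-6) = 4*(-1/6) = -2/3 ≈ -0.66667)
J = 79/3 (J = -2/3 + ((13 - 1) + 15) = -2/3 + (12 + 15) = -2/3 + 27 = 79/3 ≈ 26.333)
J**2 = (79/3)**2 = 6241/9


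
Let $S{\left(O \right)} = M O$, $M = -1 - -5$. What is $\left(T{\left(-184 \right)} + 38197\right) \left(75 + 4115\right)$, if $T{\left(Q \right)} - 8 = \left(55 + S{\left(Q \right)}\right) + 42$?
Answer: $157401540$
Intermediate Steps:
$M = 4$ ($M = -1 + 5 = 4$)
$S{\left(O \right)} = 4 O$
$T{\left(Q \right)} = 105 + 4 Q$ ($T{\left(Q \right)} = 8 + \left(\left(55 + 4 Q\right) + 42\right) = 8 + \left(97 + 4 Q\right) = 105 + 4 Q$)
$\left(T{\left(-184 \right)} + 38197\right) \left(75 + 4115\right) = \left(\left(105 + 4 \left(-184\right)\right) + 38197\right) \left(75 + 4115\right) = \left(\left(105 - 736\right) + 38197\right) 4190 = \left(-631 + 38197\right) 4190 = 37566 \cdot 4190 = 157401540$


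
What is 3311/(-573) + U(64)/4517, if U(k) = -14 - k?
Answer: -15000481/2588241 ≈ -5.7956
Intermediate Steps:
3311/(-573) + U(64)/4517 = 3311/(-573) + (-14 - 1*64)/4517 = 3311*(-1/573) + (-14 - 64)*(1/4517) = -3311/573 - 78*1/4517 = -3311/573 - 78/4517 = -15000481/2588241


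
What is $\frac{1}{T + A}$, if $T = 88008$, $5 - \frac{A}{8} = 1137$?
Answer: $\frac{1}{78952} \approx 1.2666 \cdot 10^{-5}$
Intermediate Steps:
$A = -9056$ ($A = 40 - 9096 = -9056$)
$\frac{1}{T + A} = \frac{1}{88008 - 9056} = \frac{1}{78952}$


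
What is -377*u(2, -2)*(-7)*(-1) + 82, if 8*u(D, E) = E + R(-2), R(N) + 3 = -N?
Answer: 8573/8 ≈ 1071.6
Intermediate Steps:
R(N) = -3 - N
u(D, E) = -1/8 + E/8 (u(D, E) = (E + (-3 - 1*(-2)))/8 = (E + (-3 + 2))/8 = (E - 1)/8 = (-1 + E)/8 = -1/8 + E/8)
-377*u(2, -2)*(-7)*(-1) + 82 = -377*(-1/8 + (1/8)*(-2))*(-7)*(-1) + 82 = -377*(-1/8 - 1/4)*(-7)*(-1) + 82 = -377*(-3/8*(-7))*(-1) + 82 = -7917*(-1)/8 + 82 = -377*(-21/8) + 82 = 7917/8 + 82 = 8573/8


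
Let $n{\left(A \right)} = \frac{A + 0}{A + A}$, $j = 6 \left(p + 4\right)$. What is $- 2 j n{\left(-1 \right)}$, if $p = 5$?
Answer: $-54$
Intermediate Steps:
$j = 54$ ($j = 6 \left(5 + 4\right) = 6 \cdot 9 = 54$)
$n{\left(A \right)} = \frac{1}{2}$ ($n{\left(A \right)} = \frac{A}{2 A} = A \frac{1}{2 A} = \frac{1}{2}$)
$- 2 j n{\left(-1 \right)} = \left(-2\right) 54 \cdot \frac{1}{2} = \left(-108\right) \frac{1}{2} = -54$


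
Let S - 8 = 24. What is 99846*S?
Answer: 3195072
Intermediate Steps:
S = 32 (S = 8 + 24 = 32)
99846*S = 99846*32 = 3195072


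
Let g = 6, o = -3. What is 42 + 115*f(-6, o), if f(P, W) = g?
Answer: 732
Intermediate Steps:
f(P, W) = 6
42 + 115*f(-6, o) = 42 + 115*6 = 42 + 690 = 732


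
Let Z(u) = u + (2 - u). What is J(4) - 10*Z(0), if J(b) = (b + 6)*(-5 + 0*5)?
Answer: -70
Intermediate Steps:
Z(u) = 2
J(b) = -30 - 5*b (J(b) = (6 + b)*(-5 + 0) = (6 + b)*(-5) = -30 - 5*b)
J(4) - 10*Z(0) = (-30 - 5*4) - 10*2 = (-30 - 20) - 20 = -50 - 20 = -70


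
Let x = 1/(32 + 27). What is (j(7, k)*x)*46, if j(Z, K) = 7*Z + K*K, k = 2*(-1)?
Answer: 2438/59 ≈ 41.322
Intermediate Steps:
k = -2
j(Z, K) = K² + 7*Z (j(Z, K) = 7*Z + K² = K² + 7*Z)
x = 1/59 ≈ 0.016949
(j(7, k)*x)*46 = (((-2)² + 7*7)*(1/59))*46 = ((4 + 49)*(1/59))*46 = (53*(1/59))*46 = (53/59)*46 = 2438/59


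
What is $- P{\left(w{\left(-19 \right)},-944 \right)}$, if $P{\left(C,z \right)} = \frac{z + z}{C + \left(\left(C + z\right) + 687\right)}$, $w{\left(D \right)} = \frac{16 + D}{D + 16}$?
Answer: $- \frac{1888}{255} \approx -7.4039$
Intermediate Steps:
$w{\left(D \right)} = 1$ ($w{\left(D \right)} = \frac{16 + D}{16 + D} = 1$)
$P{\left(C,z \right)} = \frac{2 z}{687 + z + 2 C}$ ($P{\left(C,z \right)} = \frac{2 z}{C + \left(687 + C + z\right)} = \frac{2 z}{687 + z + 2 C}$)
$- P{\left(w{\left(-19 \right)},-944 \right)} = - \frac{2 \left(-944\right)}{687 - 944 + 2 \cdot 1} = - \frac{2 \left(-944\right)}{687 - 944 + 2} = - \frac{2 \left(-944\right)}{-255} = - \frac{2 \left(-944\right) \left(-1\right)}{255} = \left(-1\right) \frac{1888}{255} = - \frac{1888}{255}$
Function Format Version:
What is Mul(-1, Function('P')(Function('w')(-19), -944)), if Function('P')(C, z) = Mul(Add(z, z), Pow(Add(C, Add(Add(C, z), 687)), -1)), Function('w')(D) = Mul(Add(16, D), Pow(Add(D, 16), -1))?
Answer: Rational(-1888, 255) ≈ -7.4039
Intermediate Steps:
Function('w')(D) = 1 (Function('w')(D) = Mul(Add(16, D), Pow(Add(16, D), -1)) = 1)
Function('P')(C, z) = Mul(2, z, Pow(Add(687, z, Mul(2, C)), -1)) (Function('P')(C, z) = Mul(Mul(2, z), Pow(Add(C, Add(687, C, z)), -1)) = Mul(Mul(2, z), Pow(Add(687, z, Mul(2, C)), -1)) = Mul(2, z, Pow(Add(687, z, Mul(2, C)), -1)))
Mul(-1, Function('P')(Function('w')(-19), -944)) = Mul(-1, Mul(2, -944, Pow(Add(687, -944, Mul(2, 1)), -1))) = Mul(-1, Mul(2, -944, Pow(Add(687, -944, 2), -1))) = Mul(-1, Mul(2, -944, Pow(-255, -1))) = Mul(-1, Mul(2, -944, Rational(-1, 255))) = Mul(-1, Rational(1888, 255)) = Rational(-1888, 255)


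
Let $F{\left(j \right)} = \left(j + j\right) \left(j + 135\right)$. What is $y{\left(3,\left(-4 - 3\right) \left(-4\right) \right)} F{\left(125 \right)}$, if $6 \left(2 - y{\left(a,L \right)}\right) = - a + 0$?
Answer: $162500$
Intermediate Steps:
$y{\left(a,L \right)} = 2 + \frac{a}{6}$ ($y{\left(a,L \right)} = 2 - \frac{- a + 0}{6} = 2 - \frac{\left(-1\right) a}{6} = 2 + \frac{a}{6}$)
$F{\left(j \right)} = 2 j \left(135 + j\right)$
$y{\left(3,\left(-4 - 3\right) \left(-4\right) \right)} F{\left(125 \right)} = \left(2 + \frac{1}{6} \cdot 3\right) 2 \cdot 125 \left(135 + 125\right) = \left(2 + \frac{1}{2}\right) 2 \cdot 125 \cdot 260 = \frac{5}{2} \cdot 65000 = 162500$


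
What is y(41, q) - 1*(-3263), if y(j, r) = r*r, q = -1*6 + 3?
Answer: 3272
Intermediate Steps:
q = -3 (q = -6 + 3 = -3)
y(j, r) = r²
y(41, q) - 1*(-3263) = (-3)² - 1*(-3263) = 9 + 3263 = 3272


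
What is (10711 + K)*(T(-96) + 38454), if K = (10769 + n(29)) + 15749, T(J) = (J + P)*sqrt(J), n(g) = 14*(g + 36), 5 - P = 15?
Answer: 1466597106 - 16170936*I*sqrt(6) ≈ 1.4666e+9 - 3.9611e+7*I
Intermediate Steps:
P = -10 (P = 5 - 1*15 = 5 - 15 = -10)
n(g) = 504 + 14*g (n(g) = 14*(36 + g) = 504 + 14*g)
T(J) = sqrt(J)*(-10 + J) (T(J) = (J - 10)*sqrt(J) = (-10 + J)*sqrt(J) = sqrt(J)*(-10 + J))
K = 27428 (K = (10769 + (504 + 14*29)) + 15749 = (10769 + (504 + 406)) + 15749 = (10769 + 910) + 15749 = 11679 + 15749 = 27428)
(10711 + K)*(T(-96) + 38454) = (10711 + 27428)*(sqrt(-96)*(-10 - 96) + 38454) = 38139*((4*I*sqrt(6))*(-106) + 38454) = 38139*(-424*I*sqrt(6) + 38454) = 38139*(38454 - 424*I*sqrt(6)) = 1466597106 - 16170936*I*sqrt(6)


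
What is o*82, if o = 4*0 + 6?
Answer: 492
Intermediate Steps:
o = 6 (o = 0 + 6 = 6)
o*82 = 6*82 = 492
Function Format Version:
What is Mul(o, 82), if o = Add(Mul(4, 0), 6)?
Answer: 492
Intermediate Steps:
o = 6 (o = Add(0, 6) = 6)
Mul(o, 82) = Mul(6, 82) = 492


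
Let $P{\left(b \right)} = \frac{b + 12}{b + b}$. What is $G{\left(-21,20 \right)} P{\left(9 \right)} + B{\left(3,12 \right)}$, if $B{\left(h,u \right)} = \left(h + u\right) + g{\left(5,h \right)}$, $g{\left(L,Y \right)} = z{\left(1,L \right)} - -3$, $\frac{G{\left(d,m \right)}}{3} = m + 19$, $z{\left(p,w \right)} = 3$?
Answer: $\frac{315}{2} \approx 157.5$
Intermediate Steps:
$G{\left(d,m \right)} = 57 + 3 m$ ($G{\left(d,m \right)} = 3 \left(m + 19\right) = 3 \left(19 + m\right) = 57 + 3 m$)
$P{\left(b \right)} = \frac{12 + b}{2 b}$
$g{\left(L,Y \right)} = 6$ ($g{\left(L,Y \right)} = 3 - -3 = 3 + 3 = 6$)
$B{\left(h,u \right)} = 6 + h + u$ ($B{\left(h,u \right)} = \left(h + u\right) + 6 = 6 + h + u$)
$G{\left(-21,20 \right)} P{\left(9 \right)} + B{\left(3,12 \right)} = \left(57 + 3 \cdot 20\right) \frac{12 + 9}{2 \cdot 9} + \left(6 + 3 + 12\right) = \left(57 + 60\right) \frac{1}{2} \cdot \frac{1}{9} \cdot 21 + 21 = 117 \cdot \frac{7}{6} + 21 = \frac{273}{2} + 21 = \frac{315}{2}$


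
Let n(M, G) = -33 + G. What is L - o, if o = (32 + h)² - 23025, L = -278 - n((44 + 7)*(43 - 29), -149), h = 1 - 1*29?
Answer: 22913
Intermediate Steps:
h = -28 (h = 1 - 29 = -28)
L = -96 (L = -278 - (-33 - 149) = -278 - 1*(-182) = -278 + 182 = -96)
o = -23009 (o = (32 - 28)² - 23025 = 4² - 23025 = 16 - 23025 = -23009)
L - o = -96 - 1*(-23009) = -96 + 23009 = 22913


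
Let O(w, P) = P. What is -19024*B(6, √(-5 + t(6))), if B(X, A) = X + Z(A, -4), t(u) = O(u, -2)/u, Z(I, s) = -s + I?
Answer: -190240 - 76096*I*√3/3 ≈ -1.9024e+5 - 43934.0*I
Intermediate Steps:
Z(I, s) = I - s
t(u) = -2/u
B(X, A) = 4 + A + X (B(X, A) = X + (A - 1*(-4)) = X + (A + 4) = X + (4 + A) = 4 + A + X)
-19024*B(6, √(-5 + t(6))) = -19024*(4 + √(-5 - 2/6) + 6) = -19024*(4 + √(-5 - 2*⅙) + 6) = -19024*(4 + √(-5 - ⅓) + 6) = -19024*(4 + √(-16/3) + 6) = -19024*(4 + 4*I*√3/3 + 6) = -19024*(10 + 4*I*√3/3) = -190240 - 76096*I*√3/3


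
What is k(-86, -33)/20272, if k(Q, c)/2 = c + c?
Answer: -33/5068 ≈ -0.0065114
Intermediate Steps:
k(Q, c) = 4*c (k(Q, c) = 2*(c + c) = 2*(2*c) = 4*c)
k(-86, -33)/20272 = (4*(-33))/20272 = -132*1/20272 = -33/5068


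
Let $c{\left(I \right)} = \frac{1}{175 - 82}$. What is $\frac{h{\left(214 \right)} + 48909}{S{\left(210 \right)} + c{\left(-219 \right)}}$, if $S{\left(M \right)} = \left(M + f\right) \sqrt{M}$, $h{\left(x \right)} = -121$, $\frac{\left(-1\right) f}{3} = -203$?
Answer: $- \frac{4537284}{1218296496689} + \frac{345591310428 \sqrt{210}}{1218296496689} \approx 4.1107$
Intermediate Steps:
$f = 609$ ($f = \left(-3\right) \left(-203\right) = 609$)
$c{\left(I \right)} = \frac{1}{93}$
$S{\left(M \right)} = \sqrt{M} \left(609 + M\right)$ ($S{\left(M \right)} = \left(M + 609\right) \sqrt{M} = \left(609 + M\right) \sqrt{M} = \sqrt{M} \left(609 + M\right)$)
$\frac{h{\left(214 \right)} + 48909}{S{\left(210 \right)} + c{\left(-219 \right)}} = \frac{-121 + 48909}{\sqrt{210} \left(609 + 210\right) + \frac{1}{93}} = \frac{48788}{\sqrt{210} \cdot 819 + \frac{1}{93}} = \frac{48788}{819 \sqrt{210} + \frac{1}{93}} = \frac{48788}{\frac{1}{93} + 819 \sqrt{210}}$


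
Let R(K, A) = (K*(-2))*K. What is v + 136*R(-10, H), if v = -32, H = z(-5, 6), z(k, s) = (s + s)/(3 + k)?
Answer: -27232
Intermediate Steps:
z(k, s) = 2*s/(3 + k) (z(k, s) = (2*s)/(3 + k) = 2*s/(3 + k))
H = -6 (H = 2*6/(3 - 5) = 2*6/(-2) = 2*6*(-½) = -6)
R(K, A) = -2*K² (R(K, A) = (-2*K)*K = -2*K²)
v + 136*R(-10, H) = -32 + 136*(-2*(-10)²) = -32 + 136*(-2*100) = -32 + 136*(-200) = -32 - 27200 = -27232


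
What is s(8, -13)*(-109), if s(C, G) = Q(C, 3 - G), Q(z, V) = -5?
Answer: 545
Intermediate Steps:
s(C, G) = -5
s(8, -13)*(-109) = -5*(-109) = 545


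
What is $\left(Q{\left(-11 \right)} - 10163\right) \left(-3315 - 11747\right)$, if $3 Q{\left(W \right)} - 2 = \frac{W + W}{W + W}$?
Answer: $153060044$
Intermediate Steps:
$Q{\left(W \right)} = 1$ ($Q{\left(W \right)} = \frac{2}{3} + \frac{\left(W + W\right) \frac{1}{W + W}}{3} = \frac{2}{3} + \frac{2 W \frac{1}{2 W}}{3} = \frac{2}{3} + \frac{1}{3} \cdot 1 = \frac{2}{3} + \frac{1}{3} = 1$)
$\left(Q{\left(-11 \right)} - 10163\right) \left(-3315 - 11747\right) = \left(1 - 10163\right) \left(-3315 - 11747\right) = \left(-10162\right) \left(-15062\right) = 153060044$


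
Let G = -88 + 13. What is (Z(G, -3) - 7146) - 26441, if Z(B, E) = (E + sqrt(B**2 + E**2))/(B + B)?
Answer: -1679349/50 - sqrt(626)/50 ≈ -33588.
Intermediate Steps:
G = -75
Z(B, E) = (E + sqrt(B**2 + E**2))/(2*B) (Z(B, E) = (E + sqrt(B**2 + E**2))/((2*B)) = (E + sqrt(B**2 + E**2))*(1/(2*B)) = (E + sqrt(B**2 + E**2))/(2*B))
(Z(G, -3) - 7146) - 26441 = ((1/2)*(-3 + sqrt((-75)**2 + (-3)**2))/(-75) - 7146) - 26441 = ((1/2)*(-1/75)*(-3 + sqrt(5625 + 9)) - 7146) - 26441 = ((1/2)*(-1/75)*(-3 + sqrt(5634)) - 7146) - 26441 = ((1/2)*(-1/75)*(-3 + 3*sqrt(626)) - 7146) - 26441 = ((1/50 - sqrt(626)/50) - 7146) - 26441 = (-357299/50 - sqrt(626)/50) - 26441 = -1679349/50 - sqrt(626)/50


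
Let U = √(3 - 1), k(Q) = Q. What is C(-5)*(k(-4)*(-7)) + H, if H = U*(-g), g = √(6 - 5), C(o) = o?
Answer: -140 - √2 ≈ -141.41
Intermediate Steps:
g = 1 (g = √1 = 1)
U = √2 ≈ 1.4142
H = -√2 (H = √2*(-1*1) = √2*(-1) = -√2 ≈ -1.4142)
C(-5)*(k(-4)*(-7)) + H = -(-20)*(-7) - √2 = -5*28 - √2 = -140 - √2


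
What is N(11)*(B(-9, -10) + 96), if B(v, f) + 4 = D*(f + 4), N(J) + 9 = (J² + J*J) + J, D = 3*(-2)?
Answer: 31232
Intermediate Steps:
D = -6
N(J) = -9 + J + 2*J² (N(J) = -9 + ((J² + J*J) + J) = -9 + ((J² + J²) + J) = -9 + (2*J² + J) = -9 + (J + 2*J²) = -9 + J + 2*J²)
B(v, f) = -28 - 6*f (B(v, f) = -4 - 6*(f + 4) = -4 - 6*(4 + f) = -4 + (-24 - 6*f) = -28 - 6*f)
N(11)*(B(-9, -10) + 96) = (-9 + 11 + 2*11²)*((-28 - 6*(-10)) + 96) = (-9 + 11 + 2*121)*((-28 + 60) + 96) = (-9 + 11 + 242)*(32 + 96) = 244*128 = 31232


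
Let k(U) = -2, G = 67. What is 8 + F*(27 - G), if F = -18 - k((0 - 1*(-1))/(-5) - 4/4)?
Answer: 648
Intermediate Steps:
F = -16 (F = -18 - 1*(-2) = -18 + 2 = -16)
8 + F*(27 - G) = 8 - 16*(27 - 1*67) = 8 - 16*(27 - 67) = 8 - 16*(-40) = 8 + 640 = 648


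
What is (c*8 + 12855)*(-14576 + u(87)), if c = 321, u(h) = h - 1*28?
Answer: -223895691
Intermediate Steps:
u(h) = -28 + h (u(h) = h - 28 = -28 + h)
(c*8 + 12855)*(-14576 + u(87)) = (321*8 + 12855)*(-14576 + (-28 + 87)) = (2568 + 12855)*(-14576 + 59) = 15423*(-14517) = -223895691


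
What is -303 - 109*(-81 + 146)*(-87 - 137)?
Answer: 1586737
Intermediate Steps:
-303 - 109*(-81 + 146)*(-87 - 137) = -303 - 7085*(-224) = -303 - 109*(-14560) = -303 + 1587040 = 1586737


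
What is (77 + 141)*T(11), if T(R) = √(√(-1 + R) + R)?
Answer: 218*√(11 + √10) ≈ 820.40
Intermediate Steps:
T(R) = √(R + √(-1 + R))
(77 + 141)*T(11) = (77 + 141)*√(11 + √(-1 + 11)) = 218*√(11 + √10)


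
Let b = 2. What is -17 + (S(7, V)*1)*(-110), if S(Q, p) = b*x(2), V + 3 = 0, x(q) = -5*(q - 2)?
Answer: -17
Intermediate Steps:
x(q) = 10 - 5*q (x(q) = -5*(-2 + q) = 10 - 5*q)
V = -3 (V = -3 + 0 = -3)
S(Q, p) = 0 (S(Q, p) = 2*(10 - 5*2) = 2*(10 - 10) = 2*0 = 0)
-17 + (S(7, V)*1)*(-110) = -17 + (0*1)*(-110) = -17 + 0*(-110) = -17 + 0 = -17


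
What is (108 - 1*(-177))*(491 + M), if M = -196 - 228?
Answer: 19095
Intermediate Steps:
M = -424
(108 - 1*(-177))*(491 + M) = (108 - 1*(-177))*(491 - 424) = (108 + 177)*67 = 285*67 = 19095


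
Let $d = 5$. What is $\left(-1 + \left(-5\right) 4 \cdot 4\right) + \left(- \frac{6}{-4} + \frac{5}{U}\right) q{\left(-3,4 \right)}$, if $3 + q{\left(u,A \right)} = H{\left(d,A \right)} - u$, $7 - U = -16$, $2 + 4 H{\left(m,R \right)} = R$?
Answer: $- \frac{7373}{92} \approx -80.141$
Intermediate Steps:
$H{\left(m,R \right)} = - \frac{1}{2} + \frac{R}{4}$
$U = 23$ ($U = 7 - -16 = 7 + 16 = 23$)
$q{\left(u,A \right)} = - \frac{7}{2} - u + \frac{A}{4}$ ($q{\left(u,A \right)} = -3 - \left(\frac{1}{2} + u - \frac{A}{4}\right) = - \frac{7}{2} - u + \frac{A}{4}$)
$\left(-1 + \left(-5\right) 4 \cdot 4\right) + \left(- \frac{6}{-4} + \frac{5}{U}\right) q{\left(-3,4 \right)} = \left(-1 + \left(-5\right) 4 \cdot 4\right) + \left(- \frac{6}{-4} + \frac{5}{23}\right) \left(- \frac{7}{2} - -3 + \frac{1}{4} \cdot 4\right) = \left(-1 - 80\right) + \left(\left(-6\right) \left(- \frac{1}{4}\right) + 5 \cdot \frac{1}{23}\right) \left(- \frac{7}{2} + 3 + 1\right) = \left(-1 - 80\right) + \left(\frac{3}{2} + \frac{5}{23}\right) \frac{1}{2} = -81 + \frac{79}{46} \cdot \frac{1}{2} = -81 + \frac{79}{92} = - \frac{7373}{92}$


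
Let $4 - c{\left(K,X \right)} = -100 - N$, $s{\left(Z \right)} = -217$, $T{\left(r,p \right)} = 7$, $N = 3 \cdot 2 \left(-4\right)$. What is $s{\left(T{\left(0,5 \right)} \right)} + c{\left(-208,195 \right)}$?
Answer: $-137$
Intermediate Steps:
$N = -24$ ($N = 6 \left(-4\right) = -24$)
$c{\left(K,X \right)} = 80$ ($c{\left(K,X \right)} = 4 - \left(-100 - -24\right) = 4 - \left(-100 + 24\right) = 4 - -76 = 4 + 76 = 80$)
$s{\left(T{\left(0,5 \right)} \right)} + c{\left(-208,195 \right)} = -217 + 80 = -137$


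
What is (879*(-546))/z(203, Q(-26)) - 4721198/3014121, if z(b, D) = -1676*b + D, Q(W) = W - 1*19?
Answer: -159917059040/1025623995033 ≈ -0.15592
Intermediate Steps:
Q(W) = -19 + W (Q(W) = W - 19 = -19 + W)
z(b, D) = D - 1676*b
(879*(-546))/z(203, Q(-26)) - 4721198/3014121 = (879*(-546))/((-19 - 26) - 1676*203) - 4721198/3014121 = -479934/(-45 - 340228) - 4721198*1/3014121 = -479934/(-340273) - 4721198/3014121 = -479934*(-1/340273) - 4721198/3014121 = 479934/340273 - 4721198/3014121 = -159917059040/1025623995033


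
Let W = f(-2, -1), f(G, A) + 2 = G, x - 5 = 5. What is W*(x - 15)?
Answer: 20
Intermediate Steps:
x = 10 (x = 5 + 5 = 10)
f(G, A) = -2 + G
W = -4 (W = -2 - 2 = -4)
W*(x - 15) = -4*(10 - 15) = -4*(-5) = 20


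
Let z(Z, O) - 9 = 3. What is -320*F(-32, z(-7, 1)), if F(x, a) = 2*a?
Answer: -7680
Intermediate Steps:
z(Z, O) = 12 (z(Z, O) = 9 + 3 = 12)
-320*F(-32, z(-7, 1)) = -640*12 = -320*24 = -7680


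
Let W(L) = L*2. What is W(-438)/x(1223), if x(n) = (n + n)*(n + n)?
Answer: -219/1495729 ≈ -0.00014642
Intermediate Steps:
W(L) = 2*L
x(n) = 4*n**2 (x(n) = (2*n)*(2*n) = 4*n**2)
W(-438)/x(1223) = (2*(-438))/((4*1223**2)) = -876/(4*1495729) = -876/5982916 = -876*1/5982916 = -219/1495729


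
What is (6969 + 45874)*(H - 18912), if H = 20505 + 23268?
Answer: 1313729823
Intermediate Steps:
H = 43773
(6969 + 45874)*(H - 18912) = (6969 + 45874)*(43773 - 18912) = 52843*24861 = 1313729823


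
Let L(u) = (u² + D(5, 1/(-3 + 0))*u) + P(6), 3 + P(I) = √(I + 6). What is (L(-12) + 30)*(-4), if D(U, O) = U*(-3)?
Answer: -1404 - 8*√3 ≈ -1417.9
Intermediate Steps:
D(U, O) = -3*U
P(I) = -3 + √(6 + I) (P(I) = -3 + √(I + 6) = -3 + √(6 + I))
L(u) = -3 + u² - 15*u + 2*√3 (L(u) = (u² + (-3*5)*u) + (-3 + √(6 + 6)) = (u² - 15*u) + (-3 + √12) = (u² - 15*u) + (-3 + 2*√3) = -3 + u² - 15*u + 2*√3)
(L(-12) + 30)*(-4) = ((-3 + (-12)² - 15*(-12) + 2*√3) + 30)*(-4) = ((-3 + 144 + 180 + 2*√3) + 30)*(-4) = ((321 + 2*√3) + 30)*(-4) = (351 + 2*√3)*(-4) = -1404 - 8*√3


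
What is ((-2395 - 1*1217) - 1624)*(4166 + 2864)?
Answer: -36809080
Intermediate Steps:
((-2395 - 1*1217) - 1624)*(4166 + 2864) = ((-2395 - 1217) - 1624)*7030 = (-3612 - 1624)*7030 = -5236*7030 = -36809080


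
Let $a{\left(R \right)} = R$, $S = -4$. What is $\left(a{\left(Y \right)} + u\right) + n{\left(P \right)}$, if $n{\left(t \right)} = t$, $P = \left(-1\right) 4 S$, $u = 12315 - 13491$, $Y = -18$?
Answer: $-1178$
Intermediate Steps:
$u = -1176$
$P = 16$ ($P = \left(-1\right) 4 \left(-4\right) = \left(-4\right) \left(-4\right) = 16$)
$\left(a{\left(Y \right)} + u\right) + n{\left(P \right)} = \left(-18 - 1176\right) + 16 = -1194 + 16 = -1178$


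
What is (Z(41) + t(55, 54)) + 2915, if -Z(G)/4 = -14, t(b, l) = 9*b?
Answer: 3466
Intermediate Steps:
Z(G) = 56 (Z(G) = -4*(-14) = 56)
(Z(41) + t(55, 54)) + 2915 = (56 + 9*55) + 2915 = (56 + 495) + 2915 = 551 + 2915 = 3466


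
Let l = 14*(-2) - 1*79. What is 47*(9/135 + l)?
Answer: -75388/15 ≈ -5025.9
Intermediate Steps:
l = -107 (l = -28 - 79 = -107)
47*(9/135 + l) = 47*(9/135 - 107) = 47*(9*(1/135) - 107) = 47*(1/15 - 107) = 47*(-1604/15) = -75388/15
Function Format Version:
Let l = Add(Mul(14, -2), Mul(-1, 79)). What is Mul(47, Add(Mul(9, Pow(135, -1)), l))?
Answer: Rational(-75388, 15) ≈ -5025.9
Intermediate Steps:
l = -107 (l = Add(-28, -79) = -107)
Mul(47, Add(Mul(9, Pow(135, -1)), l)) = Mul(47, Add(Mul(9, Pow(135, -1)), -107)) = Mul(47, Add(Mul(9, Rational(1, 135)), -107)) = Mul(47, Add(Rational(1, 15), -107)) = Mul(47, Rational(-1604, 15)) = Rational(-75388, 15)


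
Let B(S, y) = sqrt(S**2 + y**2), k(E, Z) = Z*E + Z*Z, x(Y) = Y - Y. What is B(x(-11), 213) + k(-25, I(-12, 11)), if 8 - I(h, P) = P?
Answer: 297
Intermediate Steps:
x(Y) = 0
I(h, P) = 8 - P
k(E, Z) = Z**2 + E*Z (k(E, Z) = E*Z + Z**2 = Z**2 + E*Z)
B(x(-11), 213) + k(-25, I(-12, 11)) = sqrt(0**2 + 213**2) + (8 - 1*11)*(-25 + (8 - 1*11)) = sqrt(0 + 45369) + (8 - 11)*(-25 + (8 - 11)) = sqrt(45369) - 3*(-25 - 3) = 213 - 3*(-28) = 213 + 84 = 297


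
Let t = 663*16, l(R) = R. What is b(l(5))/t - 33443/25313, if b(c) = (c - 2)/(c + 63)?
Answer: -473016303/358027072 ≈ -1.3212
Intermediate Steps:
t = 10608
b(c) = (-2 + c)/(63 + c)
b(l(5))/t - 33443/25313 = ((-2 + 5)/(63 + 5))/10608 - 33443/25313 = (3/68)*(1/10608) - 33443*1/25313 = ((1/68)*3)*(1/10608) - 33443/25313 = (3/68)*(1/10608) - 33443/25313 = 1/240448 - 33443/25313 = -473016303/358027072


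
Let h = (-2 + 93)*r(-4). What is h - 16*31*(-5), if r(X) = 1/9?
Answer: 22411/9 ≈ 2490.1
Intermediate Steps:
r(X) = ⅑
h = 91/9 (h = (-2 + 93)*(⅑) = 91*(⅑) = 91/9 ≈ 10.111)
h - 16*31*(-5) = 91/9 - 16*31*(-5) = 91/9 - 496*(-5) = 91/9 - 1*(-2480) = 91/9 + 2480 = 22411/9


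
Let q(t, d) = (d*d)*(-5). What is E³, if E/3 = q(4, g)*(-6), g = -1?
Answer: 729000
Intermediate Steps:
q(t, d) = -5*d² (q(t, d) = d²*(-5) = -5*d²)
E = 90 (E = 3*(-5*(-1)²*(-6)) = 3*(-5*1*(-6)) = 3*(-5*(-6)) = 3*30 = 90)
E³ = 90³ = 729000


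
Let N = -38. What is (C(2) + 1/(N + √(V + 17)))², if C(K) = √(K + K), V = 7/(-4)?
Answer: 127193528/32661225 - 45112*√61/32661225 ≈ 3.8835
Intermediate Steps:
V = -7/4 (V = 7*(-¼) = -7/4 ≈ -1.7500)
C(K) = √2*√K (C(K) = √(2*K) = √2*√K)
(C(2) + 1/(N + √(V + 17)))² = (√2*√2 + 1/(-38 + √(-7/4 + 17)))² = (2 + 1/(-38 + √(61/4)))² = (2 + 1/(-38 + √61/2))²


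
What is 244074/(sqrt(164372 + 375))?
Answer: 244074*sqrt(164747)/164747 ≈ 601.33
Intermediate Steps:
244074/(sqrt(164372 + 375)) = 244074/(sqrt(164747)) = 244074*(sqrt(164747)/164747) = 244074*sqrt(164747)/164747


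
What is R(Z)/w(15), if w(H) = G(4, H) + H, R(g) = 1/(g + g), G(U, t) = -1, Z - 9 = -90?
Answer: -1/2268 ≈ -0.00044092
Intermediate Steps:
Z = -81 (Z = 9 - 90 = -81)
R(g) = 1/(2*g)
w(H) = -1 + H
R(Z)/w(15) = ((½)/(-81))/(-1 + 15) = ((½)*(-1/81))/14 = -1/162*1/14 = -1/2268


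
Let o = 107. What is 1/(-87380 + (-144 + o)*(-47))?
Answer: -1/85641 ≈ -1.1677e-5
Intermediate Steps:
1/(-87380 + (-144 + o)*(-47)) = 1/(-87380 + (-144 + 107)*(-47)) = 1/(-87380 - 37*(-47)) = 1/(-87380 + 1739) = 1/(-85641) = -1/85641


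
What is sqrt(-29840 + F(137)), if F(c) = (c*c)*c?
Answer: sqrt(2541513) ≈ 1594.2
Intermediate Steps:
F(c) = c**3 (F(c) = c**2*c = c**3)
sqrt(-29840 + F(137)) = sqrt(-29840 + 137**3) = sqrt(-29840 + 2571353) = sqrt(2541513)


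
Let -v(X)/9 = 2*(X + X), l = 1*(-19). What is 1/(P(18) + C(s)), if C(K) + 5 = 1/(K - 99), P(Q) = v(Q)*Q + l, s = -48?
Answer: -147/1718137 ≈ -8.5558e-5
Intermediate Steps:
l = -19
v(X) = -36*X (v(X) = -18*(X + X) = -18*2*X = -36*X)
P(Q) = -19 - 36*Q² (P(Q) = (-36*Q)*Q - 19 = -36*Q² - 19 = -19 - 36*Q²)
C(K) = -5 + 1/(-99 + K) (C(K) = -5 + 1/(K - 99) = -5 + 1/(-99 + K))
1/(P(18) + C(s)) = 1/((-19 - 36*18²) + (496 - 5*(-48))/(-99 - 48)) = 1/((-19 - 36*324) + (496 + 240)/(-147)) = 1/((-19 - 11664) - 1/147*736) = 1/(-11683 - 736/147) = 1/(-1718137/147) = -147/1718137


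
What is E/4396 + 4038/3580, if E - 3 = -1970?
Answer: 382471/562060 ≈ 0.68048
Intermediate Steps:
E = -1967 (E = 3 - 1970 = -1967)
E/4396 + 4038/3580 = -1967/4396 + 4038/3580 = -1967*1/4396 + 4038*(1/3580) = -281/628 + 2019/1790 = 382471/562060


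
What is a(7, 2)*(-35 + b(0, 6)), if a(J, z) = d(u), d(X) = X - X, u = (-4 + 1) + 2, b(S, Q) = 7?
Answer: 0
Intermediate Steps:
u = -1 (u = -3 + 2 = -1)
d(X) = 0
a(J, z) = 0
a(7, 2)*(-35 + b(0, 6)) = 0*(-35 + 7) = 0*(-28) = 0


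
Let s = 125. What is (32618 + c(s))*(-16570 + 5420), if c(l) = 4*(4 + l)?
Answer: -369444100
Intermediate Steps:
c(l) = 16 + 4*l
(32618 + c(s))*(-16570 + 5420) = (32618 + (16 + 4*125))*(-16570 + 5420) = (32618 + (16 + 500))*(-11150) = (32618 + 516)*(-11150) = 33134*(-11150) = -369444100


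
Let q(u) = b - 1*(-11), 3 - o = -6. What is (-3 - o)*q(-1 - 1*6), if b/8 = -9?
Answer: 732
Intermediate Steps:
o = 9 (o = 3 - 1*(-6) = 3 + 6 = 9)
b = -72 (b = 8*(-9) = -72)
q(u) = -61 (q(u) = -72 - 1*(-11) = -72 + 11 = -61)
(-3 - o)*q(-1 - 1*6) = (-3 - 1*9)*(-61) = (-3 - 9)*(-61) = -12*(-61) = 732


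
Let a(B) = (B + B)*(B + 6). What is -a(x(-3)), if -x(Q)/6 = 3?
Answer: -432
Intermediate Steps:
x(Q) = -18 (x(Q) = -6*3 = -18)
a(B) = 2*B*(6 + B) (a(B) = (2*B)*(6 + B) = 2*B*(6 + B))
-a(x(-3)) = -2*(-18)*(6 - 18) = -2*(-18)*(-12) = -1*432 = -432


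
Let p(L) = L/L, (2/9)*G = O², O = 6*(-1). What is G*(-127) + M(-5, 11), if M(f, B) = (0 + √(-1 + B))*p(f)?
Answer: -20574 + √10 ≈ -20571.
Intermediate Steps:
O = -6
G = 162 (G = (9/2)*(-6)² = (9/2)*36 = 162)
p(L) = 1
M(f, B) = √(-1 + B) (M(f, B) = (0 + √(-1 + B))*1 = √(-1 + B)*1 = √(-1 + B))
G*(-127) + M(-5, 11) = 162*(-127) + √(-1 + 11) = -20574 + √10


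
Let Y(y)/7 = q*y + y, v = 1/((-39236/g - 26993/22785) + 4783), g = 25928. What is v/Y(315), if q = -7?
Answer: -14353/907732464453 ≈ -1.5812e-8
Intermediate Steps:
v = 21098910/100859162717 (v = 1/((-39236/25928 - 26993/22785) + 4783) = 1/((-39236*1/25928 - 26993*1/22785) + 4783) = 1/((-9809/6482 - 26993/22785) + 4783) = 1/(-56923813/21098910 + 4783) = 1/(100859162717/21098910) = 21098910/100859162717 ≈ 0.00020919)
Y(y) = -42*y (Y(y) = 7*(-7*y + y) = 7*(-6*y) = -42*y)
v/Y(315) = 21098910/(100859162717*((-42*315))) = (21098910/100859162717)/(-13230) = (21098910/100859162717)*(-1/13230) = -14353/907732464453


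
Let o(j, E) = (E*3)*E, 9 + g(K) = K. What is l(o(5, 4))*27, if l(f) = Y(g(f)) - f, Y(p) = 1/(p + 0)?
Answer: -16839/13 ≈ -1295.3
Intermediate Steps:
g(K) = -9 + K
o(j, E) = 3*E² (o(j, E) = (3*E)*E = 3*E²)
Y(p) = 1/p
l(f) = 1/(-9 + f) - f
l(o(5, 4))*27 = ((1 - 3*4²*(-9 + 3*4²))/(-9 + 3*4²))*27 = ((1 - 3*16*(-9 + 3*16))/(-9 + 3*16))*27 = ((1 - 1*48*(-9 + 48))/(-9 + 48))*27 = ((1 - 1*48*39)/39)*27 = ((1 - 1872)/39)*27 = ((1/39)*(-1871))*27 = -1871/39*27 = -16839/13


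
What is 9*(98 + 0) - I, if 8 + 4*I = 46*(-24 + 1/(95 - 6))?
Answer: 206457/178 ≈ 1159.9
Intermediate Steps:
I = -49461/178 (I = -2 + (46*(-24 + 1/(95 - 6)))/4 = -2 + (46*(-24 + 1/89))/4 = -2 + (46*(-2135/89))/4 = -2 + (¼)*(-98210/89) = -2 - 49105/178 = -49461/178 ≈ -277.87)
9*(98 + 0) - I = 9*(98 + 0) - 1*(-49461/178) = 9*98 + 49461/178 = 882 + 49461/178 = 206457/178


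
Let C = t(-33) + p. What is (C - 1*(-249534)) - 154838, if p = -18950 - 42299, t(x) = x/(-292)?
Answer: 9766557/292 ≈ 33447.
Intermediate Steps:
t(x) = -x/292 (t(x) = x*(-1/292) = -x/292)
p = -61249
C = -17884675/292 (C = -1/292*(-33) - 61249 = 33/292 - 61249 = -17884675/292 ≈ -61249.)
(C - 1*(-249534)) - 154838 = (-17884675/292 - 1*(-249534)) - 154838 = (-17884675/292 + 249534) - 154838 = 54979253/292 - 154838 = 9766557/292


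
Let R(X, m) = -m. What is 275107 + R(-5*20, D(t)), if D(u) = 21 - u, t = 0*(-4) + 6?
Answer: 275092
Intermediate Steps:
t = 6 (t = 0 + 6 = 6)
275107 + R(-5*20, D(t)) = 275107 - (21 - 1*6) = 275107 - (21 - 6) = 275107 - 1*15 = 275107 - 15 = 275092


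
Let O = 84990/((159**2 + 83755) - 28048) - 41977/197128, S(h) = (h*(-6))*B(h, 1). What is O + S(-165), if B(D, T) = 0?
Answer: 1112856287/1330416872 ≈ 0.83647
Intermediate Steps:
S(h) = 0 (S(h) = (h*(-6))*0 = -6*h*0 = 0)
O = 1112856287/1330416872 (O = 84990/((25281 + 83755) - 28048) - 41977*1/197128 = 84990/(109036 - 28048) - 41977/197128 = 84990/80988 - 41977/197128 = 84990*(1/80988) - 41977/197128 = 14165/13498 - 41977/197128 = 1112856287/1330416872 ≈ 0.83647)
O + S(-165) = 1112856287/1330416872 + 0 = 1112856287/1330416872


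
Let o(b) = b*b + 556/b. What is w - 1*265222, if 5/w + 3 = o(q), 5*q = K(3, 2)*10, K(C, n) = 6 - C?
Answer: -99988679/377 ≈ -2.6522e+5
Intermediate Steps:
q = 6 (q = ((6 - 1*3)*10)/5 = ((6 - 3)*10)/5 = (3*10)/5 = (⅕)*30 = 6)
o(b) = b² + 556/b
w = 15/377 (w = 5/(-3 + (556 + 6³)/6) = 5/(-3 + (556 + 216)/6) = 5/(-3 + (⅙)*772) = 5/(-3 + 386/3) = 5/(377/3) = 5*(3/377) = 15/377 ≈ 0.039788)
w - 1*265222 = 15/377 - 1*265222 = 15/377 - 265222 = -99988679/377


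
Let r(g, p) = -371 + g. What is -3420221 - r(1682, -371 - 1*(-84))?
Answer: -3421532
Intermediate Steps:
-3420221 - r(1682, -371 - 1*(-84)) = -3420221 - (-371 + 1682) = -3420221 - 1*1311 = -3420221 - 1311 = -3421532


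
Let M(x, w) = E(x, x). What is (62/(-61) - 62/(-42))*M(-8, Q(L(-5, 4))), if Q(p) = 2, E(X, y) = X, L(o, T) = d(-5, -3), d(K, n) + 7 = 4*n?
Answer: -4712/1281 ≈ -3.6784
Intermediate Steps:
d(K, n) = -7 + 4*n
L(o, T) = -19 (L(o, T) = -7 + 4*(-3) = -7 - 12 = -19)
M(x, w) = x
(62/(-61) - 62/(-42))*M(-8, Q(L(-5, 4))) = (62/(-61) - 62/(-42))*(-8) = (62*(-1/61) - 62*(-1/42))*(-8) = (-62/61 + 31/21)*(-8) = (589/1281)*(-8) = -4712/1281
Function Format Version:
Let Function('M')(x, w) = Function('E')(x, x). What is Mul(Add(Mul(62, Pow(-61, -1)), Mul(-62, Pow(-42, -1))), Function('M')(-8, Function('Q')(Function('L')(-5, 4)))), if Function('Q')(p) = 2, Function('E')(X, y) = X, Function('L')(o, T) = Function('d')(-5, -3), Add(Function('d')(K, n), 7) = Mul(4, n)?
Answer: Rational(-4712, 1281) ≈ -3.6784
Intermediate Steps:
Function('d')(K, n) = Add(-7, Mul(4, n))
Function('L')(o, T) = -19 (Function('L')(o, T) = Add(-7, Mul(4, -3)) = Add(-7, -12) = -19)
Function('M')(x, w) = x
Mul(Add(Mul(62, Pow(-61, -1)), Mul(-62, Pow(-42, -1))), Function('M')(-8, Function('Q')(Function('L')(-5, 4)))) = Mul(Add(Mul(62, Pow(-61, -1)), Mul(-62, Pow(-42, -1))), -8) = Mul(Add(Mul(62, Rational(-1, 61)), Mul(-62, Rational(-1, 42))), -8) = Mul(Add(Rational(-62, 61), Rational(31, 21)), -8) = Mul(Rational(589, 1281), -8) = Rational(-4712, 1281)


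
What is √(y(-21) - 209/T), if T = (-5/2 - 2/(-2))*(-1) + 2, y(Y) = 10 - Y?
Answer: I*√1407/7 ≈ 5.3586*I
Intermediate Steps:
T = 7/2 (T = (-5*½ - 2*(-½))*(-1) + 2 = (-5/2 + 1)*(-1) + 2 = -3/2*(-1) + 2 = 3/2 + 2 = 7/2 ≈ 3.5000)
√(y(-21) - 209/T) = √((10 - 1*(-21)) - 209/7/2) = √((10 + 21) - 209*2/7) = √(31 - 418/7) = √(-201/7) = I*√1407/7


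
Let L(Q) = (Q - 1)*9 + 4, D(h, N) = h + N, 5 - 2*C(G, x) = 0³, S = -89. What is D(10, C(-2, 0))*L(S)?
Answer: -10075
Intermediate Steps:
C(G, x) = 5/2 (C(G, x) = 5/2 - ½*0³ = 5/2 - ½*0 = 5/2 + 0 = 5/2)
D(h, N) = N + h
L(Q) = -5 + 9*Q (L(Q) = (-1 + Q)*9 + 4 = (-9 + 9*Q) + 4 = -5 + 9*Q)
D(10, C(-2, 0))*L(S) = (5/2 + 10)*(-5 + 9*(-89)) = 25*(-5 - 801)/2 = (25/2)*(-806) = -10075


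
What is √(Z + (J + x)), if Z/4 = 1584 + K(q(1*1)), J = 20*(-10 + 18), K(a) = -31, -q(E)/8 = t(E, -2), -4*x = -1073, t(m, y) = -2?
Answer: √26561/2 ≈ 81.488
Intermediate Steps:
x = 1073/4 (x = -¼*(-1073) = 1073/4 ≈ 268.25)
q(E) = 16 (q(E) = -8*(-2) = 16)
J = 160 (J = 20*8 = 160)
Z = 6212 (Z = 4*(1584 - 31) = 4*1553 = 6212)
√(Z + (J + x)) = √(6212 + (160 + 1073/4)) = √(6212 + 1713/4) = √(26561/4) = √26561/2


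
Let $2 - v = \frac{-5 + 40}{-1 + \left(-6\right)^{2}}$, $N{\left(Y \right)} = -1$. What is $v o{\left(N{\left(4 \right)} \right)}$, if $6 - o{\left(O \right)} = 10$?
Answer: $-4$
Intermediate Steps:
$o{\left(O \right)} = -4$ ($o{\left(O \right)} = 6 - 10 = -4$)
$v = 1$ ($v = 2 - \frac{-5 + 40}{-1 + \left(-6\right)^{2}} = 2 - \frac{35}{-1 + 36} = 2 - \frac{35}{35} = 2 - 35 \cdot \frac{1}{35} = 2 - 1 = 1$)
$v o{\left(N{\left(4 \right)} \right)} = 1 \left(-4\right) = -4$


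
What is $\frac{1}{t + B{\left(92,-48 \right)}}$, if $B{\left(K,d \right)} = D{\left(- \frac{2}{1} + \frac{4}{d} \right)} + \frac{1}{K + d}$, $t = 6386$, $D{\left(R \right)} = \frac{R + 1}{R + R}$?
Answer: $\frac{1100}{7024911} \approx 0.00015659$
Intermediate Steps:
$D{\left(R \right)} = \frac{1 + R}{2 R}$
$B{\left(K,d \right)} = \frac{1}{K + d} + \frac{-1 + \frac{4}{d}}{2 \left(-2 + \frac{4}{d}\right)}$ ($B{\left(K,d \right)} = \frac{1 + \left(- \frac{2}{1} + \frac{4}{d}\right)}{2 \left(- \frac{2}{1} + \frac{4}{d}\right)} + \frac{1}{K + d} = \frac{1 + \left(\left(-2\right) 1 + \frac{4}{d}\right)}{2 \left(\left(-2\right) 1 + \frac{4}{d}\right)} + \frac{1}{K + d} = \frac{1 - \left(2 - \frac{4}{d}\right)}{2 \left(-2 + \frac{4}{d}\right)} + \frac{1}{K + d} = \frac{-1 + \frac{4}{d}}{2 \left(-2 + \frac{4}{d}\right)} + \frac{1}{K + d} = \frac{1}{K + d} + \frac{-1 + \frac{4}{d}}{2 \left(-2 + \frac{4}{d}\right)}$)
$\frac{1}{t + B{\left(92,-48 \right)}} = \frac{1}{6386 + \frac{-8 + 4 \left(-48\right) - 92 \left(4 - -48\right) - - 48 \left(4 - -48\right)}{4 \left(-2 - 48\right) \left(92 - 48\right)}} = \frac{1}{6386 + \frac{-8 - 192 - 92 \left(4 + 48\right) - - 48 \left(4 + 48\right)}{4 \left(-50\right) 44}} = \frac{1}{6386 + \frac{1}{4} \left(- \frac{1}{50}\right) \frac{1}{44} \left(-8 - 192 - 92 \cdot 52 - \left(-48\right) 52\right)} = \frac{1}{6386 + \frac{1}{4} \left(- \frac{1}{50}\right) \frac{1}{44} \left(-8 - 192 - 4784 + 2496\right)} = \frac{1}{6386 + \frac{1}{4} \left(- \frac{1}{50}\right) \frac{1}{44} \left(-2488\right)} = \frac{1}{6386 + \frac{311}{1100}} = \frac{1}{\frac{7024911}{1100}} = \frac{1100}{7024911}$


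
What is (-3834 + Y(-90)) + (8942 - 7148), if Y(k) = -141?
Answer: -2181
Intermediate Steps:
(-3834 + Y(-90)) + (8942 - 7148) = (-3834 - 141) + (8942 - 7148) = -3975 + 1794 = -2181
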